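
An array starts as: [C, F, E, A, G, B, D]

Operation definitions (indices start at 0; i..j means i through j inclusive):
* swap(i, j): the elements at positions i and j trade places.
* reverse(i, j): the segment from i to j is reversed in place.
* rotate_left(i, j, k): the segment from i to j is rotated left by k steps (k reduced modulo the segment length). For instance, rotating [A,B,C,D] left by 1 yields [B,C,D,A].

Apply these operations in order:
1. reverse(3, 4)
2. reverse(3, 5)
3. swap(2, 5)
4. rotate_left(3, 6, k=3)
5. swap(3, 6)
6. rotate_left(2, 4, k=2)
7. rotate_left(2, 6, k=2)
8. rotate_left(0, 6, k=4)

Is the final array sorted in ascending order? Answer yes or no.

Answer: no

Derivation:
After 1 (reverse(3, 4)): [C, F, E, G, A, B, D]
After 2 (reverse(3, 5)): [C, F, E, B, A, G, D]
After 3 (swap(2, 5)): [C, F, G, B, A, E, D]
After 4 (rotate_left(3, 6, k=3)): [C, F, G, D, B, A, E]
After 5 (swap(3, 6)): [C, F, G, E, B, A, D]
After 6 (rotate_left(2, 4, k=2)): [C, F, B, G, E, A, D]
After 7 (rotate_left(2, 6, k=2)): [C, F, E, A, D, B, G]
After 8 (rotate_left(0, 6, k=4)): [D, B, G, C, F, E, A]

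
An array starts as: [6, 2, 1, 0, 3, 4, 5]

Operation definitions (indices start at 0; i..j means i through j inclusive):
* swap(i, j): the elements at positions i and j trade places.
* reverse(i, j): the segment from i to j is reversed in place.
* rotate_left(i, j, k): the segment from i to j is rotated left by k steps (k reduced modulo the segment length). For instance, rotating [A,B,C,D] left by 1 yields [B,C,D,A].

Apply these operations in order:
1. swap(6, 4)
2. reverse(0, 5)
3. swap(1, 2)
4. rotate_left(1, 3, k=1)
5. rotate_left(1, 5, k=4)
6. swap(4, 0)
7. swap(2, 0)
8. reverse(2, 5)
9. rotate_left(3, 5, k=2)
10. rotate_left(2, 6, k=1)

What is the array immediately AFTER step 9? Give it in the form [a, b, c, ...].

After 1 (swap(6, 4)): [6, 2, 1, 0, 5, 4, 3]
After 2 (reverse(0, 5)): [4, 5, 0, 1, 2, 6, 3]
After 3 (swap(1, 2)): [4, 0, 5, 1, 2, 6, 3]
After 4 (rotate_left(1, 3, k=1)): [4, 5, 1, 0, 2, 6, 3]
After 5 (rotate_left(1, 5, k=4)): [4, 6, 5, 1, 0, 2, 3]
After 6 (swap(4, 0)): [0, 6, 5, 1, 4, 2, 3]
After 7 (swap(2, 0)): [5, 6, 0, 1, 4, 2, 3]
After 8 (reverse(2, 5)): [5, 6, 2, 4, 1, 0, 3]
After 9 (rotate_left(3, 5, k=2)): [5, 6, 2, 0, 4, 1, 3]

Answer: [5, 6, 2, 0, 4, 1, 3]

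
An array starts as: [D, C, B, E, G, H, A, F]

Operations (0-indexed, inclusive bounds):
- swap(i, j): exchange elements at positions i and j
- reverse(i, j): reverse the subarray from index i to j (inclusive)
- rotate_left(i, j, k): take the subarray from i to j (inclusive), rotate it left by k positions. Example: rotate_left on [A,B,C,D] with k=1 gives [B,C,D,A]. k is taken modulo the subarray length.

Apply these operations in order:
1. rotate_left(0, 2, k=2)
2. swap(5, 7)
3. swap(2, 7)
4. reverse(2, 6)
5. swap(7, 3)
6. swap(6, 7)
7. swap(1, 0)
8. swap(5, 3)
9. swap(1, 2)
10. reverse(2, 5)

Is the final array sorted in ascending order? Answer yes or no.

Answer: no

Derivation:
After 1 (rotate_left(0, 2, k=2)): [B, D, C, E, G, H, A, F]
After 2 (swap(5, 7)): [B, D, C, E, G, F, A, H]
After 3 (swap(2, 7)): [B, D, H, E, G, F, A, C]
After 4 (reverse(2, 6)): [B, D, A, F, G, E, H, C]
After 5 (swap(7, 3)): [B, D, A, C, G, E, H, F]
After 6 (swap(6, 7)): [B, D, A, C, G, E, F, H]
After 7 (swap(1, 0)): [D, B, A, C, G, E, F, H]
After 8 (swap(5, 3)): [D, B, A, E, G, C, F, H]
After 9 (swap(1, 2)): [D, A, B, E, G, C, F, H]
After 10 (reverse(2, 5)): [D, A, C, G, E, B, F, H]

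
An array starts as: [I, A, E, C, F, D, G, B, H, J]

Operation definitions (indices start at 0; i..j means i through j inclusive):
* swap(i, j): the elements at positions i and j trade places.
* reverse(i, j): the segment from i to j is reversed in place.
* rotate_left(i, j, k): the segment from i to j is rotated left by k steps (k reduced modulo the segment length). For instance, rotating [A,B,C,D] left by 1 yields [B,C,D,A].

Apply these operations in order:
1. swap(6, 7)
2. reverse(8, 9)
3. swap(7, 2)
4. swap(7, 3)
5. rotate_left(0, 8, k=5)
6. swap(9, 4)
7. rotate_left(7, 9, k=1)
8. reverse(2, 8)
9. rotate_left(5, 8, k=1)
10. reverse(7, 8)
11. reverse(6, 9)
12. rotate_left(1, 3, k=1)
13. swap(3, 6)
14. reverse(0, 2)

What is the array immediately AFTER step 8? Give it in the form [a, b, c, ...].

Answer: [D, B, I, F, G, A, H, J, C, E]

Derivation:
After 1 (swap(6, 7)): [I, A, E, C, F, D, B, G, H, J]
After 2 (reverse(8, 9)): [I, A, E, C, F, D, B, G, J, H]
After 3 (swap(7, 2)): [I, A, G, C, F, D, B, E, J, H]
After 4 (swap(7, 3)): [I, A, G, E, F, D, B, C, J, H]
After 5 (rotate_left(0, 8, k=5)): [D, B, C, J, I, A, G, E, F, H]
After 6 (swap(9, 4)): [D, B, C, J, H, A, G, E, F, I]
After 7 (rotate_left(7, 9, k=1)): [D, B, C, J, H, A, G, F, I, E]
After 8 (reverse(2, 8)): [D, B, I, F, G, A, H, J, C, E]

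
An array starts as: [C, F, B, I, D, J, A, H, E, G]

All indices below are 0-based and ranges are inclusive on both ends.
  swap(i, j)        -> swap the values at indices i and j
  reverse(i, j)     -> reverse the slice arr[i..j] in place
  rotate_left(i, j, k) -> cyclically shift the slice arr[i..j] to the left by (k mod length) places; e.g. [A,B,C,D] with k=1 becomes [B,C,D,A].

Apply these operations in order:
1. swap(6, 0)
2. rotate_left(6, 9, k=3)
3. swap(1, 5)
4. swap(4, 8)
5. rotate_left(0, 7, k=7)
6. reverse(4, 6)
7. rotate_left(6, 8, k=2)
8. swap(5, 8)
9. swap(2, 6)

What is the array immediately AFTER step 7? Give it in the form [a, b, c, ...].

Answer: [C, A, J, B, F, H, D, I, G, E]

Derivation:
After 1 (swap(6, 0)): [A, F, B, I, D, J, C, H, E, G]
After 2 (rotate_left(6, 9, k=3)): [A, F, B, I, D, J, G, C, H, E]
After 3 (swap(1, 5)): [A, J, B, I, D, F, G, C, H, E]
After 4 (swap(4, 8)): [A, J, B, I, H, F, G, C, D, E]
After 5 (rotate_left(0, 7, k=7)): [C, A, J, B, I, H, F, G, D, E]
After 6 (reverse(4, 6)): [C, A, J, B, F, H, I, G, D, E]
After 7 (rotate_left(6, 8, k=2)): [C, A, J, B, F, H, D, I, G, E]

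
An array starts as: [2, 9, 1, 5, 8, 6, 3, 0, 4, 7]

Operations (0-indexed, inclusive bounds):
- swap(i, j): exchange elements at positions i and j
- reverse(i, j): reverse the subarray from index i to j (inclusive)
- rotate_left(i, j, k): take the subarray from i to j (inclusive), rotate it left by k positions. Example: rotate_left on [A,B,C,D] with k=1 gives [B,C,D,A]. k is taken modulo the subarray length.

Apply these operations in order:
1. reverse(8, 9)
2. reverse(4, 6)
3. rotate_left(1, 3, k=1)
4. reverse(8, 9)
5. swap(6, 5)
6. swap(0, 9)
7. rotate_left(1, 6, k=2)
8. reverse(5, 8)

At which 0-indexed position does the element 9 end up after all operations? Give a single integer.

After 1 (reverse(8, 9)): [2, 9, 1, 5, 8, 6, 3, 0, 7, 4]
After 2 (reverse(4, 6)): [2, 9, 1, 5, 3, 6, 8, 0, 7, 4]
After 3 (rotate_left(1, 3, k=1)): [2, 1, 5, 9, 3, 6, 8, 0, 7, 4]
After 4 (reverse(8, 9)): [2, 1, 5, 9, 3, 6, 8, 0, 4, 7]
After 5 (swap(6, 5)): [2, 1, 5, 9, 3, 8, 6, 0, 4, 7]
After 6 (swap(0, 9)): [7, 1, 5, 9, 3, 8, 6, 0, 4, 2]
After 7 (rotate_left(1, 6, k=2)): [7, 9, 3, 8, 6, 1, 5, 0, 4, 2]
After 8 (reverse(5, 8)): [7, 9, 3, 8, 6, 4, 0, 5, 1, 2]

Answer: 1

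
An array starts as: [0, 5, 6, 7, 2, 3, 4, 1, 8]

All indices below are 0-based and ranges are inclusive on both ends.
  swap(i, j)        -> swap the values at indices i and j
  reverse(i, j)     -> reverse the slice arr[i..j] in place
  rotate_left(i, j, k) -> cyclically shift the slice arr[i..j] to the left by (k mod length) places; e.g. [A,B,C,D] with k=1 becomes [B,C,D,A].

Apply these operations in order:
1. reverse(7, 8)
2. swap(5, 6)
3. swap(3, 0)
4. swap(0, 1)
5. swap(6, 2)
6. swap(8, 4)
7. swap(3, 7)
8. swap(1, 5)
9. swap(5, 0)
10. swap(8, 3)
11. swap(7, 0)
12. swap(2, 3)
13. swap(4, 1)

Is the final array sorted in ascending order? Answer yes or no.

After 1 (reverse(7, 8)): [0, 5, 6, 7, 2, 3, 4, 8, 1]
After 2 (swap(5, 6)): [0, 5, 6, 7, 2, 4, 3, 8, 1]
After 3 (swap(3, 0)): [7, 5, 6, 0, 2, 4, 3, 8, 1]
After 4 (swap(0, 1)): [5, 7, 6, 0, 2, 4, 3, 8, 1]
After 5 (swap(6, 2)): [5, 7, 3, 0, 2, 4, 6, 8, 1]
After 6 (swap(8, 4)): [5, 7, 3, 0, 1, 4, 6, 8, 2]
After 7 (swap(3, 7)): [5, 7, 3, 8, 1, 4, 6, 0, 2]
After 8 (swap(1, 5)): [5, 4, 3, 8, 1, 7, 6, 0, 2]
After 9 (swap(5, 0)): [7, 4, 3, 8, 1, 5, 6, 0, 2]
After 10 (swap(8, 3)): [7, 4, 3, 2, 1, 5, 6, 0, 8]
After 11 (swap(7, 0)): [0, 4, 3, 2, 1, 5, 6, 7, 8]
After 12 (swap(2, 3)): [0, 4, 2, 3, 1, 5, 6, 7, 8]
After 13 (swap(4, 1)): [0, 1, 2, 3, 4, 5, 6, 7, 8]

Answer: yes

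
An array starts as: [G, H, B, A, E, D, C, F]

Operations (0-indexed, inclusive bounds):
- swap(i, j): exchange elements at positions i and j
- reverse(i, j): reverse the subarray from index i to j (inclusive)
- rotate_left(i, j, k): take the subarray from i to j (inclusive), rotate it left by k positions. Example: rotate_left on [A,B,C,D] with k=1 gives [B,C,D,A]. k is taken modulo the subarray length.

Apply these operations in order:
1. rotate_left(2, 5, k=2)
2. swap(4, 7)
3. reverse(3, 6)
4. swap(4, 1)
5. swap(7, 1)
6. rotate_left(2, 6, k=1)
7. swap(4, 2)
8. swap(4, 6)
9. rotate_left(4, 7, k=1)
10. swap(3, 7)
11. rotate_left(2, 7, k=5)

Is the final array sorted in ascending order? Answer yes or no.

Answer: no

Derivation:
After 1 (rotate_left(2, 5, k=2)): [G, H, E, D, B, A, C, F]
After 2 (swap(4, 7)): [G, H, E, D, F, A, C, B]
After 3 (reverse(3, 6)): [G, H, E, C, A, F, D, B]
After 4 (swap(4, 1)): [G, A, E, C, H, F, D, B]
After 5 (swap(7, 1)): [G, B, E, C, H, F, D, A]
After 6 (rotate_left(2, 6, k=1)): [G, B, C, H, F, D, E, A]
After 7 (swap(4, 2)): [G, B, F, H, C, D, E, A]
After 8 (swap(4, 6)): [G, B, F, H, E, D, C, A]
After 9 (rotate_left(4, 7, k=1)): [G, B, F, H, D, C, A, E]
After 10 (swap(3, 7)): [G, B, F, E, D, C, A, H]
After 11 (rotate_left(2, 7, k=5)): [G, B, H, F, E, D, C, A]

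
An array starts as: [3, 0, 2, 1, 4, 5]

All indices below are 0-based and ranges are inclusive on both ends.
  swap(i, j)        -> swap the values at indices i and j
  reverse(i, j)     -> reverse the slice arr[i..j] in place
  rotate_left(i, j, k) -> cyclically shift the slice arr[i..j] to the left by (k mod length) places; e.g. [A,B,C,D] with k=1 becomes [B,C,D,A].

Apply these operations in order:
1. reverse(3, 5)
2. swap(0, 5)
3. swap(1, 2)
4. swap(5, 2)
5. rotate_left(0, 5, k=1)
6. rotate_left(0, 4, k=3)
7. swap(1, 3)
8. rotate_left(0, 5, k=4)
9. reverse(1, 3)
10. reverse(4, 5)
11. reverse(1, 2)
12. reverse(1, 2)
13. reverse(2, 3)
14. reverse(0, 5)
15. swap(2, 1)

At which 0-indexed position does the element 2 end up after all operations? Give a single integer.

After 1 (reverse(3, 5)): [3, 0, 2, 5, 4, 1]
After 2 (swap(0, 5)): [1, 0, 2, 5, 4, 3]
After 3 (swap(1, 2)): [1, 2, 0, 5, 4, 3]
After 4 (swap(5, 2)): [1, 2, 3, 5, 4, 0]
After 5 (rotate_left(0, 5, k=1)): [2, 3, 5, 4, 0, 1]
After 6 (rotate_left(0, 4, k=3)): [4, 0, 2, 3, 5, 1]
After 7 (swap(1, 3)): [4, 3, 2, 0, 5, 1]
After 8 (rotate_left(0, 5, k=4)): [5, 1, 4, 3, 2, 0]
After 9 (reverse(1, 3)): [5, 3, 4, 1, 2, 0]
After 10 (reverse(4, 5)): [5, 3, 4, 1, 0, 2]
After 11 (reverse(1, 2)): [5, 4, 3, 1, 0, 2]
After 12 (reverse(1, 2)): [5, 3, 4, 1, 0, 2]
After 13 (reverse(2, 3)): [5, 3, 1, 4, 0, 2]
After 14 (reverse(0, 5)): [2, 0, 4, 1, 3, 5]
After 15 (swap(2, 1)): [2, 4, 0, 1, 3, 5]

Answer: 0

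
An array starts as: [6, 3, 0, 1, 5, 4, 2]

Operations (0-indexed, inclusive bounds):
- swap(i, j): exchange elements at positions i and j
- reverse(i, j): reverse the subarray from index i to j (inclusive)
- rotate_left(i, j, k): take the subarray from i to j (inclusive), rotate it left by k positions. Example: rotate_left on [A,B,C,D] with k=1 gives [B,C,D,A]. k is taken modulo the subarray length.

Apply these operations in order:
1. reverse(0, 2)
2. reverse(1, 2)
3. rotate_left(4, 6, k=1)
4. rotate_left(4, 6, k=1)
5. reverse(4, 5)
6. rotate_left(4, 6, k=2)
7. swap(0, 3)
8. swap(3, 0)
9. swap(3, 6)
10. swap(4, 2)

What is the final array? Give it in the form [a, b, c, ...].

After 1 (reverse(0, 2)): [0, 3, 6, 1, 5, 4, 2]
After 2 (reverse(1, 2)): [0, 6, 3, 1, 5, 4, 2]
After 3 (rotate_left(4, 6, k=1)): [0, 6, 3, 1, 4, 2, 5]
After 4 (rotate_left(4, 6, k=1)): [0, 6, 3, 1, 2, 5, 4]
After 5 (reverse(4, 5)): [0, 6, 3, 1, 5, 2, 4]
After 6 (rotate_left(4, 6, k=2)): [0, 6, 3, 1, 4, 5, 2]
After 7 (swap(0, 3)): [1, 6, 3, 0, 4, 5, 2]
After 8 (swap(3, 0)): [0, 6, 3, 1, 4, 5, 2]
After 9 (swap(3, 6)): [0, 6, 3, 2, 4, 5, 1]
After 10 (swap(4, 2)): [0, 6, 4, 2, 3, 5, 1]

Answer: [0, 6, 4, 2, 3, 5, 1]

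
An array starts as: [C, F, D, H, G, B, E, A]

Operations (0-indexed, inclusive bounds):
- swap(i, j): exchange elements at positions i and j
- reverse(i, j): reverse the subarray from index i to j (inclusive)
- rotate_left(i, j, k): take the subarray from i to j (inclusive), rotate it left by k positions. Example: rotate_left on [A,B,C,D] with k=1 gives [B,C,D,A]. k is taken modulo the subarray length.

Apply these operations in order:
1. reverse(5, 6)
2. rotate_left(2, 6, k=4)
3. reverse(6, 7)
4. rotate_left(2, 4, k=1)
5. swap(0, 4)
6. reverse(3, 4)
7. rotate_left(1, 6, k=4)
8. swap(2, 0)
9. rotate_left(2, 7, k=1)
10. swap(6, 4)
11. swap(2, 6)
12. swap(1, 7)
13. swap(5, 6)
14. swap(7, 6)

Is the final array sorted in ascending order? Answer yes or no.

Answer: yes

Derivation:
After 1 (reverse(5, 6)): [C, F, D, H, G, E, B, A]
After 2 (rotate_left(2, 6, k=4)): [C, F, B, D, H, G, E, A]
After 3 (reverse(6, 7)): [C, F, B, D, H, G, A, E]
After 4 (rotate_left(2, 4, k=1)): [C, F, D, H, B, G, A, E]
After 5 (swap(0, 4)): [B, F, D, H, C, G, A, E]
After 6 (reverse(3, 4)): [B, F, D, C, H, G, A, E]
After 7 (rotate_left(1, 6, k=4)): [B, G, A, F, D, C, H, E]
After 8 (swap(2, 0)): [A, G, B, F, D, C, H, E]
After 9 (rotate_left(2, 7, k=1)): [A, G, F, D, C, H, E, B]
After 10 (swap(6, 4)): [A, G, F, D, E, H, C, B]
After 11 (swap(2, 6)): [A, G, C, D, E, H, F, B]
After 12 (swap(1, 7)): [A, B, C, D, E, H, F, G]
After 13 (swap(5, 6)): [A, B, C, D, E, F, H, G]
After 14 (swap(7, 6)): [A, B, C, D, E, F, G, H]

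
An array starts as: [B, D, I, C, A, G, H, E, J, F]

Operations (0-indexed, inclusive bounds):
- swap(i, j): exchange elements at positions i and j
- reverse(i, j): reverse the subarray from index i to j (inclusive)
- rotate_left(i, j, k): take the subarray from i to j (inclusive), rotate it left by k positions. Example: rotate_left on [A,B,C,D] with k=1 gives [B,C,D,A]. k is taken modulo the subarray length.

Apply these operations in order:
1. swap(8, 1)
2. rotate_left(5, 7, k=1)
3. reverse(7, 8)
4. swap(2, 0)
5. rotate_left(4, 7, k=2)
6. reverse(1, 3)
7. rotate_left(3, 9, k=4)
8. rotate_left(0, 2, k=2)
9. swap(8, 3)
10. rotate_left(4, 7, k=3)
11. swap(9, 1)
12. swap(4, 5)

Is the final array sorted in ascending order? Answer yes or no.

Answer: no

Derivation:
After 1 (swap(8, 1)): [B, J, I, C, A, G, H, E, D, F]
After 2 (rotate_left(5, 7, k=1)): [B, J, I, C, A, H, E, G, D, F]
After 3 (reverse(7, 8)): [B, J, I, C, A, H, E, D, G, F]
After 4 (swap(2, 0)): [I, J, B, C, A, H, E, D, G, F]
After 5 (rotate_left(4, 7, k=2)): [I, J, B, C, E, D, A, H, G, F]
After 6 (reverse(1, 3)): [I, C, B, J, E, D, A, H, G, F]
After 7 (rotate_left(3, 9, k=4)): [I, C, B, H, G, F, J, E, D, A]
After 8 (rotate_left(0, 2, k=2)): [B, I, C, H, G, F, J, E, D, A]
After 9 (swap(8, 3)): [B, I, C, D, G, F, J, E, H, A]
After 10 (rotate_left(4, 7, k=3)): [B, I, C, D, E, G, F, J, H, A]
After 11 (swap(9, 1)): [B, A, C, D, E, G, F, J, H, I]
After 12 (swap(4, 5)): [B, A, C, D, G, E, F, J, H, I]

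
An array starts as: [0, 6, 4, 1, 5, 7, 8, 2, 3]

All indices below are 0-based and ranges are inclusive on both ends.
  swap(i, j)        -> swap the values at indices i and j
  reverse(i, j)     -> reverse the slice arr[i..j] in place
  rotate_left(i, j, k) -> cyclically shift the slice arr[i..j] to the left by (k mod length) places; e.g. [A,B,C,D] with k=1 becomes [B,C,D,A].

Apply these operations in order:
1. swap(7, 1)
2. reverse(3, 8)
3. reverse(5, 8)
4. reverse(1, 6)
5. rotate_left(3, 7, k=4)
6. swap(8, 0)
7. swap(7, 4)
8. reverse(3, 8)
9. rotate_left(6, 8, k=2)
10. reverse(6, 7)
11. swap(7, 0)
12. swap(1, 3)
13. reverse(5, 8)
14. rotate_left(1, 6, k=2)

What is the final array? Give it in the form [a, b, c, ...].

After 1 (swap(7, 1)): [0, 2, 4, 1, 5, 7, 8, 6, 3]
After 2 (reverse(3, 8)): [0, 2, 4, 3, 6, 8, 7, 5, 1]
After 3 (reverse(5, 8)): [0, 2, 4, 3, 6, 1, 5, 7, 8]
After 4 (reverse(1, 6)): [0, 5, 1, 6, 3, 4, 2, 7, 8]
After 5 (rotate_left(3, 7, k=4)): [0, 5, 1, 7, 6, 3, 4, 2, 8]
After 6 (swap(8, 0)): [8, 5, 1, 7, 6, 3, 4, 2, 0]
After 7 (swap(7, 4)): [8, 5, 1, 7, 2, 3, 4, 6, 0]
After 8 (reverse(3, 8)): [8, 5, 1, 0, 6, 4, 3, 2, 7]
After 9 (rotate_left(6, 8, k=2)): [8, 5, 1, 0, 6, 4, 7, 3, 2]
After 10 (reverse(6, 7)): [8, 5, 1, 0, 6, 4, 3, 7, 2]
After 11 (swap(7, 0)): [7, 5, 1, 0, 6, 4, 3, 8, 2]
After 12 (swap(1, 3)): [7, 0, 1, 5, 6, 4, 3, 8, 2]
After 13 (reverse(5, 8)): [7, 0, 1, 5, 6, 2, 8, 3, 4]
After 14 (rotate_left(1, 6, k=2)): [7, 5, 6, 2, 8, 0, 1, 3, 4]

Answer: [7, 5, 6, 2, 8, 0, 1, 3, 4]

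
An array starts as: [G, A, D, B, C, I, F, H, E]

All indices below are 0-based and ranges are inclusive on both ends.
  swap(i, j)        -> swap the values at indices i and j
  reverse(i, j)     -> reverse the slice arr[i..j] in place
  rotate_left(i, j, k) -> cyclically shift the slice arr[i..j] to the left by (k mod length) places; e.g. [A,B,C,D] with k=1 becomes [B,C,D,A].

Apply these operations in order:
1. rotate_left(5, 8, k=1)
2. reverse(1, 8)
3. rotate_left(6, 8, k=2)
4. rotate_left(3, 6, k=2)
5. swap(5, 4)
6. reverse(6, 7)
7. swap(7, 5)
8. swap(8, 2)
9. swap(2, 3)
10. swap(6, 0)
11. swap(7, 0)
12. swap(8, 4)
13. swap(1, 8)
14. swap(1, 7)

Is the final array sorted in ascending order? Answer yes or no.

After 1 (rotate_left(5, 8, k=1)): [G, A, D, B, C, F, H, E, I]
After 2 (reverse(1, 8)): [G, I, E, H, F, C, B, D, A]
After 3 (rotate_left(6, 8, k=2)): [G, I, E, H, F, C, A, B, D]
After 4 (rotate_left(3, 6, k=2)): [G, I, E, C, A, H, F, B, D]
After 5 (swap(5, 4)): [G, I, E, C, H, A, F, B, D]
After 6 (reverse(6, 7)): [G, I, E, C, H, A, B, F, D]
After 7 (swap(7, 5)): [G, I, E, C, H, F, B, A, D]
After 8 (swap(8, 2)): [G, I, D, C, H, F, B, A, E]
After 9 (swap(2, 3)): [G, I, C, D, H, F, B, A, E]
After 10 (swap(6, 0)): [B, I, C, D, H, F, G, A, E]
After 11 (swap(7, 0)): [A, I, C, D, H, F, G, B, E]
After 12 (swap(8, 4)): [A, I, C, D, E, F, G, B, H]
After 13 (swap(1, 8)): [A, H, C, D, E, F, G, B, I]
After 14 (swap(1, 7)): [A, B, C, D, E, F, G, H, I]

Answer: yes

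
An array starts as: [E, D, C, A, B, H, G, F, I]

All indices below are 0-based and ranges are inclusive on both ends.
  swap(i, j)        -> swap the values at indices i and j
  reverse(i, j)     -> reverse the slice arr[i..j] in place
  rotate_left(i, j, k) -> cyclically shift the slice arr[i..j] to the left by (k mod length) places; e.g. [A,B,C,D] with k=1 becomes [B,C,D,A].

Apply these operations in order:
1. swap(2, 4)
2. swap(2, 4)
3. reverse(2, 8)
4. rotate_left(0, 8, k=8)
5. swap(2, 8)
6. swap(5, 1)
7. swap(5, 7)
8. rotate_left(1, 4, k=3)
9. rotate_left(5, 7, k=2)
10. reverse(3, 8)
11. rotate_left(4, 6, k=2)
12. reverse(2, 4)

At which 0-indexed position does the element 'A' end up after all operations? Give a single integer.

After 1 (swap(2, 4)): [E, D, B, A, C, H, G, F, I]
After 2 (swap(2, 4)): [E, D, C, A, B, H, G, F, I]
After 3 (reverse(2, 8)): [E, D, I, F, G, H, B, A, C]
After 4 (rotate_left(0, 8, k=8)): [C, E, D, I, F, G, H, B, A]
After 5 (swap(2, 8)): [C, E, A, I, F, G, H, B, D]
After 6 (swap(5, 1)): [C, G, A, I, F, E, H, B, D]
After 7 (swap(5, 7)): [C, G, A, I, F, B, H, E, D]
After 8 (rotate_left(1, 4, k=3)): [C, F, G, A, I, B, H, E, D]
After 9 (rotate_left(5, 7, k=2)): [C, F, G, A, I, E, B, H, D]
After 10 (reverse(3, 8)): [C, F, G, D, H, B, E, I, A]
After 11 (rotate_left(4, 6, k=2)): [C, F, G, D, E, H, B, I, A]
After 12 (reverse(2, 4)): [C, F, E, D, G, H, B, I, A]

Answer: 8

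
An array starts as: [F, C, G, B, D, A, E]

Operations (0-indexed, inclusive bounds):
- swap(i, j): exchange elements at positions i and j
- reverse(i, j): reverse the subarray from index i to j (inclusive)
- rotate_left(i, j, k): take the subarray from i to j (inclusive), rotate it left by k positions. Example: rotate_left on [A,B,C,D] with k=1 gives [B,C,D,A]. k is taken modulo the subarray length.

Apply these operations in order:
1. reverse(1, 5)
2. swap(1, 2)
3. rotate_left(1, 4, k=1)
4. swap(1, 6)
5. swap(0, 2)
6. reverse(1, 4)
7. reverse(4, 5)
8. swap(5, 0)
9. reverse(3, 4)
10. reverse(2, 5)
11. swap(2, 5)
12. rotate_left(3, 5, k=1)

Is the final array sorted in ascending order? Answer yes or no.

After 1 (reverse(1, 5)): [F, A, D, B, G, C, E]
After 2 (swap(1, 2)): [F, D, A, B, G, C, E]
After 3 (rotate_left(1, 4, k=1)): [F, A, B, G, D, C, E]
After 4 (swap(1, 6)): [F, E, B, G, D, C, A]
After 5 (swap(0, 2)): [B, E, F, G, D, C, A]
After 6 (reverse(1, 4)): [B, D, G, F, E, C, A]
After 7 (reverse(4, 5)): [B, D, G, F, C, E, A]
After 8 (swap(5, 0)): [E, D, G, F, C, B, A]
After 9 (reverse(3, 4)): [E, D, G, C, F, B, A]
After 10 (reverse(2, 5)): [E, D, B, F, C, G, A]
After 11 (swap(2, 5)): [E, D, G, F, C, B, A]
After 12 (rotate_left(3, 5, k=1)): [E, D, G, C, B, F, A]

Answer: no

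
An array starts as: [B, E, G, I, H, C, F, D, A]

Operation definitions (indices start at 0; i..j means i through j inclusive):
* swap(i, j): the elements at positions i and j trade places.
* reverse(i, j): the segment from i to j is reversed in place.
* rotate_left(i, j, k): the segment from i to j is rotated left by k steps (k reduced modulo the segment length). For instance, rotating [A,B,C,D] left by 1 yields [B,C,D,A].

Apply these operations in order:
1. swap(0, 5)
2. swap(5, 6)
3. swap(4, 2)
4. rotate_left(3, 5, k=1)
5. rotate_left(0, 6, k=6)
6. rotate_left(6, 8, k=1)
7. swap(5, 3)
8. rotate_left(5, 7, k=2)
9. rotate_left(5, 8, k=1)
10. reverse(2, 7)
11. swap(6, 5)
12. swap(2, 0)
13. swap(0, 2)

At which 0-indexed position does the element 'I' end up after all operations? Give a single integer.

After 1 (swap(0, 5)): [C, E, G, I, H, B, F, D, A]
After 2 (swap(5, 6)): [C, E, G, I, H, F, B, D, A]
After 3 (swap(4, 2)): [C, E, H, I, G, F, B, D, A]
After 4 (rotate_left(3, 5, k=1)): [C, E, H, G, F, I, B, D, A]
After 5 (rotate_left(0, 6, k=6)): [B, C, E, H, G, F, I, D, A]
After 6 (rotate_left(6, 8, k=1)): [B, C, E, H, G, F, D, A, I]
After 7 (swap(5, 3)): [B, C, E, F, G, H, D, A, I]
After 8 (rotate_left(5, 7, k=2)): [B, C, E, F, G, A, H, D, I]
After 9 (rotate_left(5, 8, k=1)): [B, C, E, F, G, H, D, I, A]
After 10 (reverse(2, 7)): [B, C, I, D, H, G, F, E, A]
After 11 (swap(6, 5)): [B, C, I, D, H, F, G, E, A]
After 12 (swap(2, 0)): [I, C, B, D, H, F, G, E, A]
After 13 (swap(0, 2)): [B, C, I, D, H, F, G, E, A]

Answer: 2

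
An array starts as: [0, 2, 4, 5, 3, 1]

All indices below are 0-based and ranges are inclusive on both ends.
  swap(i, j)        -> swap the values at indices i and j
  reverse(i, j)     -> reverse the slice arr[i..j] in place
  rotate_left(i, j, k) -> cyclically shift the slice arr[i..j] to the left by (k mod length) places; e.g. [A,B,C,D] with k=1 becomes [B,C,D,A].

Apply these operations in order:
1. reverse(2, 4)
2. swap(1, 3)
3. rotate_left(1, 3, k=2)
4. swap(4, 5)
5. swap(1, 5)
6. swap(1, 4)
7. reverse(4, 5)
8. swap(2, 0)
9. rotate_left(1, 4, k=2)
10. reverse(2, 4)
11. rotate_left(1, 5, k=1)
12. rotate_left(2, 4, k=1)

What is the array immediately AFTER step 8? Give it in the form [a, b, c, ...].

After 1 (reverse(2, 4)): [0, 2, 3, 5, 4, 1]
After 2 (swap(1, 3)): [0, 5, 3, 2, 4, 1]
After 3 (rotate_left(1, 3, k=2)): [0, 2, 5, 3, 4, 1]
After 4 (swap(4, 5)): [0, 2, 5, 3, 1, 4]
After 5 (swap(1, 5)): [0, 4, 5, 3, 1, 2]
After 6 (swap(1, 4)): [0, 1, 5, 3, 4, 2]
After 7 (reverse(4, 5)): [0, 1, 5, 3, 2, 4]
After 8 (swap(2, 0)): [5, 1, 0, 3, 2, 4]

Answer: [5, 1, 0, 3, 2, 4]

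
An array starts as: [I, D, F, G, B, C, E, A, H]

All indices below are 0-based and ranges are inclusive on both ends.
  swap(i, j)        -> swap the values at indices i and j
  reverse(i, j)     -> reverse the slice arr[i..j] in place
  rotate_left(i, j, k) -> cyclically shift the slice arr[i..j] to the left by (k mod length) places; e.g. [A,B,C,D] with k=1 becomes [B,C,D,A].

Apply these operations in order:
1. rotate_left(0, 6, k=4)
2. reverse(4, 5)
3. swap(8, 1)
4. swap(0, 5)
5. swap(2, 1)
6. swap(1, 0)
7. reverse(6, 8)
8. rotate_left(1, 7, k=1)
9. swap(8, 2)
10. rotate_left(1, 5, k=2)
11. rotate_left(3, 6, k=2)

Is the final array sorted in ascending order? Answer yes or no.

After 1 (rotate_left(0, 6, k=4)): [B, C, E, I, D, F, G, A, H]
After 2 (reverse(4, 5)): [B, C, E, I, F, D, G, A, H]
After 3 (swap(8, 1)): [B, H, E, I, F, D, G, A, C]
After 4 (swap(0, 5)): [D, H, E, I, F, B, G, A, C]
After 5 (swap(2, 1)): [D, E, H, I, F, B, G, A, C]
After 6 (swap(1, 0)): [E, D, H, I, F, B, G, A, C]
After 7 (reverse(6, 8)): [E, D, H, I, F, B, C, A, G]
After 8 (rotate_left(1, 7, k=1)): [E, H, I, F, B, C, A, D, G]
After 9 (swap(8, 2)): [E, H, G, F, B, C, A, D, I]
After 10 (rotate_left(1, 5, k=2)): [E, F, B, C, H, G, A, D, I]
After 11 (rotate_left(3, 6, k=2)): [E, F, B, G, A, C, H, D, I]

Answer: no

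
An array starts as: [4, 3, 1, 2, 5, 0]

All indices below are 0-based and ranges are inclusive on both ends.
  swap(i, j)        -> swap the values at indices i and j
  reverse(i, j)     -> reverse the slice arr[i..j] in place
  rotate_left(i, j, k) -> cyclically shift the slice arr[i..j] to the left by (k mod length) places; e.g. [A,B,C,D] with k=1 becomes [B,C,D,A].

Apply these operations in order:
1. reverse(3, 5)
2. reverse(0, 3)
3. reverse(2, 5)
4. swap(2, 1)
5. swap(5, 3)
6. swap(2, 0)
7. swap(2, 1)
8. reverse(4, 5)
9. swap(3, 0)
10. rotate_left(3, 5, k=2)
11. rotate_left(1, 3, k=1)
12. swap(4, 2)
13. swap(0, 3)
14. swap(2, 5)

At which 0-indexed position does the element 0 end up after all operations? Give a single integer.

After 1 (reverse(3, 5)): [4, 3, 1, 0, 5, 2]
After 2 (reverse(0, 3)): [0, 1, 3, 4, 5, 2]
After 3 (reverse(2, 5)): [0, 1, 2, 5, 4, 3]
After 4 (swap(2, 1)): [0, 2, 1, 5, 4, 3]
After 5 (swap(5, 3)): [0, 2, 1, 3, 4, 5]
After 6 (swap(2, 0)): [1, 2, 0, 3, 4, 5]
After 7 (swap(2, 1)): [1, 0, 2, 3, 4, 5]
After 8 (reverse(4, 5)): [1, 0, 2, 3, 5, 4]
After 9 (swap(3, 0)): [3, 0, 2, 1, 5, 4]
After 10 (rotate_left(3, 5, k=2)): [3, 0, 2, 4, 1, 5]
After 11 (rotate_left(1, 3, k=1)): [3, 2, 4, 0, 1, 5]
After 12 (swap(4, 2)): [3, 2, 1, 0, 4, 5]
After 13 (swap(0, 3)): [0, 2, 1, 3, 4, 5]
After 14 (swap(2, 5)): [0, 2, 5, 3, 4, 1]

Answer: 0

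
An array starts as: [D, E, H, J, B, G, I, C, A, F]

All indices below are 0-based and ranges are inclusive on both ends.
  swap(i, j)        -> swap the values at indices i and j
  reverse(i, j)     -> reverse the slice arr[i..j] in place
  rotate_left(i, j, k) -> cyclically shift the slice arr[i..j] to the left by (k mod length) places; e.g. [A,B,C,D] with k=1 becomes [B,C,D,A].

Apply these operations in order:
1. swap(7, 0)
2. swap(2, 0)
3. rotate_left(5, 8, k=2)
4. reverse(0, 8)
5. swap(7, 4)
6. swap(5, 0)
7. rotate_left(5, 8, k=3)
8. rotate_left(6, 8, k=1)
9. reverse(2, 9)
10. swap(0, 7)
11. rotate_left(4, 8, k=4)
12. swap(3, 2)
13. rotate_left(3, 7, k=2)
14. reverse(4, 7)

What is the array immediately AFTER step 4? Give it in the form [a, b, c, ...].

After 1 (swap(7, 0)): [C, E, H, J, B, G, I, D, A, F]
After 2 (swap(2, 0)): [H, E, C, J, B, G, I, D, A, F]
After 3 (rotate_left(5, 8, k=2)): [H, E, C, J, B, D, A, G, I, F]
After 4 (reverse(0, 8)): [I, G, A, D, B, J, C, E, H, F]

Answer: [I, G, A, D, B, J, C, E, H, F]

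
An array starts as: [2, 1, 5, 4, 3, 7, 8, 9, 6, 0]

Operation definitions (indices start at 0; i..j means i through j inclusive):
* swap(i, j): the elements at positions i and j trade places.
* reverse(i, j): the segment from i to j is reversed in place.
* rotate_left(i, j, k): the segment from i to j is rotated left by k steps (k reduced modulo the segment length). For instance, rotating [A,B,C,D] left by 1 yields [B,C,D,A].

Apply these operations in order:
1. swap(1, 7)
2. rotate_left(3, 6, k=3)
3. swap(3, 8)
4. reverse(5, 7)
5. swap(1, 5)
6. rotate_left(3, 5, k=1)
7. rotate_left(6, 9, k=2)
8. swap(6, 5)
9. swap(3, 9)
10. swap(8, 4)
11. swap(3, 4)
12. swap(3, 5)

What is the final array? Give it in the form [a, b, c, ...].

After 1 (swap(1, 7)): [2, 9, 5, 4, 3, 7, 8, 1, 6, 0]
After 2 (rotate_left(3, 6, k=3)): [2, 9, 5, 8, 4, 3, 7, 1, 6, 0]
After 3 (swap(3, 8)): [2, 9, 5, 6, 4, 3, 7, 1, 8, 0]
After 4 (reverse(5, 7)): [2, 9, 5, 6, 4, 1, 7, 3, 8, 0]
After 5 (swap(1, 5)): [2, 1, 5, 6, 4, 9, 7, 3, 8, 0]
After 6 (rotate_left(3, 5, k=1)): [2, 1, 5, 4, 9, 6, 7, 3, 8, 0]
After 7 (rotate_left(6, 9, k=2)): [2, 1, 5, 4, 9, 6, 8, 0, 7, 3]
After 8 (swap(6, 5)): [2, 1, 5, 4, 9, 8, 6, 0, 7, 3]
After 9 (swap(3, 9)): [2, 1, 5, 3, 9, 8, 6, 0, 7, 4]
After 10 (swap(8, 4)): [2, 1, 5, 3, 7, 8, 6, 0, 9, 4]
After 11 (swap(3, 4)): [2, 1, 5, 7, 3, 8, 6, 0, 9, 4]
After 12 (swap(3, 5)): [2, 1, 5, 8, 3, 7, 6, 0, 9, 4]

Answer: [2, 1, 5, 8, 3, 7, 6, 0, 9, 4]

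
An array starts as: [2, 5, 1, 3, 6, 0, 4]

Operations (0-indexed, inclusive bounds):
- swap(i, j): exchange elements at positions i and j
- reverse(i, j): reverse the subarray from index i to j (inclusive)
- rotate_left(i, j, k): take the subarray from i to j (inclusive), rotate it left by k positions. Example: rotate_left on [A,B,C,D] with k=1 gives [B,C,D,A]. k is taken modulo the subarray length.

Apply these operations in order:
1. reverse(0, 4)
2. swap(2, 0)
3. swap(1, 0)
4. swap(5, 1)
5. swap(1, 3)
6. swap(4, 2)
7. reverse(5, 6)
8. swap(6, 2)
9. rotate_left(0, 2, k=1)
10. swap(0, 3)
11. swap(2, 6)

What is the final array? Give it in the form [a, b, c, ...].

After 1 (reverse(0, 4)): [6, 3, 1, 5, 2, 0, 4]
After 2 (swap(2, 0)): [1, 3, 6, 5, 2, 0, 4]
After 3 (swap(1, 0)): [3, 1, 6, 5, 2, 0, 4]
After 4 (swap(5, 1)): [3, 0, 6, 5, 2, 1, 4]
After 5 (swap(1, 3)): [3, 5, 6, 0, 2, 1, 4]
After 6 (swap(4, 2)): [3, 5, 2, 0, 6, 1, 4]
After 7 (reverse(5, 6)): [3, 5, 2, 0, 6, 4, 1]
After 8 (swap(6, 2)): [3, 5, 1, 0, 6, 4, 2]
After 9 (rotate_left(0, 2, k=1)): [5, 1, 3, 0, 6, 4, 2]
After 10 (swap(0, 3)): [0, 1, 3, 5, 6, 4, 2]
After 11 (swap(2, 6)): [0, 1, 2, 5, 6, 4, 3]

Answer: [0, 1, 2, 5, 6, 4, 3]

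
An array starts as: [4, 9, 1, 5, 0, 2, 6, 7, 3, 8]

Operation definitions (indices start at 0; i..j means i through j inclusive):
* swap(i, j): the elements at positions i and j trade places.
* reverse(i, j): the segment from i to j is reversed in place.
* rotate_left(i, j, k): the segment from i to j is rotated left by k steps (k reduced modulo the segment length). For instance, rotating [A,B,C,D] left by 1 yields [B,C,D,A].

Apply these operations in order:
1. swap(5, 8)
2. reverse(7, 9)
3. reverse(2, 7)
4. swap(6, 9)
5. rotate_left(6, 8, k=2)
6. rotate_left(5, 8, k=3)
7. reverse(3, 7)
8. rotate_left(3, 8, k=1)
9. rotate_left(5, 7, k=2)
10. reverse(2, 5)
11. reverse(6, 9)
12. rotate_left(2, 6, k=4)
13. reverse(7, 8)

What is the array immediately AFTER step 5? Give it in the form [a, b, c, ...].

Answer: [4, 9, 8, 6, 3, 0, 2, 7, 1, 5]

Derivation:
After 1 (swap(5, 8)): [4, 9, 1, 5, 0, 3, 6, 7, 2, 8]
After 2 (reverse(7, 9)): [4, 9, 1, 5, 0, 3, 6, 8, 2, 7]
After 3 (reverse(2, 7)): [4, 9, 8, 6, 3, 0, 5, 1, 2, 7]
After 4 (swap(6, 9)): [4, 9, 8, 6, 3, 0, 7, 1, 2, 5]
After 5 (rotate_left(6, 8, k=2)): [4, 9, 8, 6, 3, 0, 2, 7, 1, 5]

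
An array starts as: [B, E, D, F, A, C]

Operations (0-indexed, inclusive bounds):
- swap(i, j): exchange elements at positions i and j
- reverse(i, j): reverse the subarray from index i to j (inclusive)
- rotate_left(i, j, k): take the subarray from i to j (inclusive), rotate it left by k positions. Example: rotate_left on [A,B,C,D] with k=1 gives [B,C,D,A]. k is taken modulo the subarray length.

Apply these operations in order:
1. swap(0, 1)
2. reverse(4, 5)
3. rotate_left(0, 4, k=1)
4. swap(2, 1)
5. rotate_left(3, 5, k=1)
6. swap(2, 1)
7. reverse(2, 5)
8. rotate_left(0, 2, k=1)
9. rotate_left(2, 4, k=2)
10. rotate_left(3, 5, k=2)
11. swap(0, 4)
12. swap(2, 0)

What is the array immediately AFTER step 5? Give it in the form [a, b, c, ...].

After 1 (swap(0, 1)): [E, B, D, F, A, C]
After 2 (reverse(4, 5)): [E, B, D, F, C, A]
After 3 (rotate_left(0, 4, k=1)): [B, D, F, C, E, A]
After 4 (swap(2, 1)): [B, F, D, C, E, A]
After 5 (rotate_left(3, 5, k=1)): [B, F, D, E, A, C]

Answer: [B, F, D, E, A, C]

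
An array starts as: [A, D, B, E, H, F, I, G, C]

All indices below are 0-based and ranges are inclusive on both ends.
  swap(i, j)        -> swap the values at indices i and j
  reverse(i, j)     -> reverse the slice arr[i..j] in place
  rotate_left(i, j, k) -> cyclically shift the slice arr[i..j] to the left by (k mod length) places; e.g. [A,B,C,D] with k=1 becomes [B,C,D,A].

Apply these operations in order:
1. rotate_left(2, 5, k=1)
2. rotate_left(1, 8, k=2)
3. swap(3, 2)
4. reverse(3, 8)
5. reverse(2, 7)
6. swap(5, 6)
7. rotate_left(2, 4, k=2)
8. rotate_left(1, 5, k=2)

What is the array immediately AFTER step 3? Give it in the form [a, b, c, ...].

Answer: [A, H, B, F, I, G, C, D, E]

Derivation:
After 1 (rotate_left(2, 5, k=1)): [A, D, E, H, F, B, I, G, C]
After 2 (rotate_left(1, 8, k=2)): [A, H, F, B, I, G, C, D, E]
After 3 (swap(3, 2)): [A, H, B, F, I, G, C, D, E]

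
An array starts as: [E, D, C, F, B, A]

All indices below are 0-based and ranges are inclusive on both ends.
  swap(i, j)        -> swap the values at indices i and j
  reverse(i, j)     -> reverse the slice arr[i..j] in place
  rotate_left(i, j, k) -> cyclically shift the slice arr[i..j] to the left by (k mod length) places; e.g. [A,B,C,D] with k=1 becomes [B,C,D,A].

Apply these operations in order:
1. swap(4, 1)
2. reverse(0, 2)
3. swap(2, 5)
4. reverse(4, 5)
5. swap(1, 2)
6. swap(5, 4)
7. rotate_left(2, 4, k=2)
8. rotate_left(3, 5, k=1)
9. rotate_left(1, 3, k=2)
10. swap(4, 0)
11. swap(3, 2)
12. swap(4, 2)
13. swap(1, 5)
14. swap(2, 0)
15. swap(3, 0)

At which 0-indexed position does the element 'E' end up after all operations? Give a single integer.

Answer: 2

Derivation:
After 1 (swap(4, 1)): [E, B, C, F, D, A]
After 2 (reverse(0, 2)): [C, B, E, F, D, A]
After 3 (swap(2, 5)): [C, B, A, F, D, E]
After 4 (reverse(4, 5)): [C, B, A, F, E, D]
After 5 (swap(1, 2)): [C, A, B, F, E, D]
After 6 (swap(5, 4)): [C, A, B, F, D, E]
After 7 (rotate_left(2, 4, k=2)): [C, A, D, B, F, E]
After 8 (rotate_left(3, 5, k=1)): [C, A, D, F, E, B]
After 9 (rotate_left(1, 3, k=2)): [C, F, A, D, E, B]
After 10 (swap(4, 0)): [E, F, A, D, C, B]
After 11 (swap(3, 2)): [E, F, D, A, C, B]
After 12 (swap(4, 2)): [E, F, C, A, D, B]
After 13 (swap(1, 5)): [E, B, C, A, D, F]
After 14 (swap(2, 0)): [C, B, E, A, D, F]
After 15 (swap(3, 0)): [A, B, E, C, D, F]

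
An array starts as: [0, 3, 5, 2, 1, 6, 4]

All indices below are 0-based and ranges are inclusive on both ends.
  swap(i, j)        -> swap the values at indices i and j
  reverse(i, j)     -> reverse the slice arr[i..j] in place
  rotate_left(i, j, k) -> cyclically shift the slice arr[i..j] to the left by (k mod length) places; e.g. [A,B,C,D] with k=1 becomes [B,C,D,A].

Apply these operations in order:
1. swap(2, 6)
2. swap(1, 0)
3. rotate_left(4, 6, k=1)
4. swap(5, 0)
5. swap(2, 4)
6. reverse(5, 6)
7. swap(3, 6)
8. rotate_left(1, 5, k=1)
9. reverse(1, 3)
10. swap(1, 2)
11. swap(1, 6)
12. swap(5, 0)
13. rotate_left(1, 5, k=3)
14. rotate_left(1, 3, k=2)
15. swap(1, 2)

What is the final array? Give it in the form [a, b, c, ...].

Answer: [0, 1, 2, 5, 4, 6, 3]

Derivation:
After 1 (swap(2, 6)): [0, 3, 4, 2, 1, 6, 5]
After 2 (swap(1, 0)): [3, 0, 4, 2, 1, 6, 5]
After 3 (rotate_left(4, 6, k=1)): [3, 0, 4, 2, 6, 5, 1]
After 4 (swap(5, 0)): [5, 0, 4, 2, 6, 3, 1]
After 5 (swap(2, 4)): [5, 0, 6, 2, 4, 3, 1]
After 6 (reverse(5, 6)): [5, 0, 6, 2, 4, 1, 3]
After 7 (swap(3, 6)): [5, 0, 6, 3, 4, 1, 2]
After 8 (rotate_left(1, 5, k=1)): [5, 6, 3, 4, 1, 0, 2]
After 9 (reverse(1, 3)): [5, 4, 3, 6, 1, 0, 2]
After 10 (swap(1, 2)): [5, 3, 4, 6, 1, 0, 2]
After 11 (swap(1, 6)): [5, 2, 4, 6, 1, 0, 3]
After 12 (swap(5, 0)): [0, 2, 4, 6, 1, 5, 3]
After 13 (rotate_left(1, 5, k=3)): [0, 1, 5, 2, 4, 6, 3]
After 14 (rotate_left(1, 3, k=2)): [0, 2, 1, 5, 4, 6, 3]
After 15 (swap(1, 2)): [0, 1, 2, 5, 4, 6, 3]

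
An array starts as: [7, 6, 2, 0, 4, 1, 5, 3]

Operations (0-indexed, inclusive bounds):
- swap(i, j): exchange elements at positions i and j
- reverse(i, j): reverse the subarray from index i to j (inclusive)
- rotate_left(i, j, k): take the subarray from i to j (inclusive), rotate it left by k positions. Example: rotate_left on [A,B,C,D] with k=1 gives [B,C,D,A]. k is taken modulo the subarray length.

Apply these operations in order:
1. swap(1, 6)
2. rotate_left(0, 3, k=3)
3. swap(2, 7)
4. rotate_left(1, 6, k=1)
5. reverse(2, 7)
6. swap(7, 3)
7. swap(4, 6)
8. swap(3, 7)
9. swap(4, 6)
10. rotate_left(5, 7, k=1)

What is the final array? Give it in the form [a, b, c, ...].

After 1 (swap(1, 6)): [7, 5, 2, 0, 4, 1, 6, 3]
After 2 (rotate_left(0, 3, k=3)): [0, 7, 5, 2, 4, 1, 6, 3]
After 3 (swap(2, 7)): [0, 7, 3, 2, 4, 1, 6, 5]
After 4 (rotate_left(1, 6, k=1)): [0, 3, 2, 4, 1, 6, 7, 5]
After 5 (reverse(2, 7)): [0, 3, 5, 7, 6, 1, 4, 2]
After 6 (swap(7, 3)): [0, 3, 5, 2, 6, 1, 4, 7]
After 7 (swap(4, 6)): [0, 3, 5, 2, 4, 1, 6, 7]
After 8 (swap(3, 7)): [0, 3, 5, 7, 4, 1, 6, 2]
After 9 (swap(4, 6)): [0, 3, 5, 7, 6, 1, 4, 2]
After 10 (rotate_left(5, 7, k=1)): [0, 3, 5, 7, 6, 4, 2, 1]

Answer: [0, 3, 5, 7, 6, 4, 2, 1]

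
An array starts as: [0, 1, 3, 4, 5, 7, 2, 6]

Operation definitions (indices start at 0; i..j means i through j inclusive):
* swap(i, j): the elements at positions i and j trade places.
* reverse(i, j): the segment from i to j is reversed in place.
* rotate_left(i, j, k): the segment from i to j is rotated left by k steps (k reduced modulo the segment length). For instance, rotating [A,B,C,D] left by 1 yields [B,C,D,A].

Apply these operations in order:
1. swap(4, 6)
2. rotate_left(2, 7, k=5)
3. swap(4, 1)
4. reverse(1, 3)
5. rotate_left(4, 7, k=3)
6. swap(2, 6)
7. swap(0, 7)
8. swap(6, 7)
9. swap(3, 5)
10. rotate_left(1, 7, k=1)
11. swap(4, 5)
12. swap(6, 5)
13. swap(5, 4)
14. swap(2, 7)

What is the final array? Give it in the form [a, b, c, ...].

After 1 (swap(4, 6)): [0, 1, 3, 4, 2, 7, 5, 6]
After 2 (rotate_left(2, 7, k=5)): [0, 1, 6, 3, 4, 2, 7, 5]
After 3 (swap(4, 1)): [0, 4, 6, 3, 1, 2, 7, 5]
After 4 (reverse(1, 3)): [0, 3, 6, 4, 1, 2, 7, 5]
After 5 (rotate_left(4, 7, k=3)): [0, 3, 6, 4, 5, 1, 2, 7]
After 6 (swap(2, 6)): [0, 3, 2, 4, 5, 1, 6, 7]
After 7 (swap(0, 7)): [7, 3, 2, 4, 5, 1, 6, 0]
After 8 (swap(6, 7)): [7, 3, 2, 4, 5, 1, 0, 6]
After 9 (swap(3, 5)): [7, 3, 2, 1, 5, 4, 0, 6]
After 10 (rotate_left(1, 7, k=1)): [7, 2, 1, 5, 4, 0, 6, 3]
After 11 (swap(4, 5)): [7, 2, 1, 5, 0, 4, 6, 3]
After 12 (swap(6, 5)): [7, 2, 1, 5, 0, 6, 4, 3]
After 13 (swap(5, 4)): [7, 2, 1, 5, 6, 0, 4, 3]
After 14 (swap(2, 7)): [7, 2, 3, 5, 6, 0, 4, 1]

Answer: [7, 2, 3, 5, 6, 0, 4, 1]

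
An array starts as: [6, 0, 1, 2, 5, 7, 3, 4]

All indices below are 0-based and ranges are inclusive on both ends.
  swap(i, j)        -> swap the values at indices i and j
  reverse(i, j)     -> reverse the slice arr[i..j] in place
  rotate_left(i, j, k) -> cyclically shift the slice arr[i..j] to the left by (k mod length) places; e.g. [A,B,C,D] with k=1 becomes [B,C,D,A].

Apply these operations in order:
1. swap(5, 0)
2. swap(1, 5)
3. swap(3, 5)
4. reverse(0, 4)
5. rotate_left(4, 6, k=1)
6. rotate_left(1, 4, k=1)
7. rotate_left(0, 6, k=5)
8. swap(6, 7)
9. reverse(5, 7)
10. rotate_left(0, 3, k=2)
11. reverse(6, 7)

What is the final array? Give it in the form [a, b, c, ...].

After 1 (swap(5, 0)): [7, 0, 1, 2, 5, 6, 3, 4]
After 2 (swap(1, 5)): [7, 6, 1, 2, 5, 0, 3, 4]
After 3 (swap(3, 5)): [7, 6, 1, 0, 5, 2, 3, 4]
After 4 (reverse(0, 4)): [5, 0, 1, 6, 7, 2, 3, 4]
After 5 (rotate_left(4, 6, k=1)): [5, 0, 1, 6, 2, 3, 7, 4]
After 6 (rotate_left(1, 4, k=1)): [5, 1, 6, 2, 0, 3, 7, 4]
After 7 (rotate_left(0, 6, k=5)): [3, 7, 5, 1, 6, 2, 0, 4]
After 8 (swap(6, 7)): [3, 7, 5, 1, 6, 2, 4, 0]
After 9 (reverse(5, 7)): [3, 7, 5, 1, 6, 0, 4, 2]
After 10 (rotate_left(0, 3, k=2)): [5, 1, 3, 7, 6, 0, 4, 2]
After 11 (reverse(6, 7)): [5, 1, 3, 7, 6, 0, 2, 4]

Answer: [5, 1, 3, 7, 6, 0, 2, 4]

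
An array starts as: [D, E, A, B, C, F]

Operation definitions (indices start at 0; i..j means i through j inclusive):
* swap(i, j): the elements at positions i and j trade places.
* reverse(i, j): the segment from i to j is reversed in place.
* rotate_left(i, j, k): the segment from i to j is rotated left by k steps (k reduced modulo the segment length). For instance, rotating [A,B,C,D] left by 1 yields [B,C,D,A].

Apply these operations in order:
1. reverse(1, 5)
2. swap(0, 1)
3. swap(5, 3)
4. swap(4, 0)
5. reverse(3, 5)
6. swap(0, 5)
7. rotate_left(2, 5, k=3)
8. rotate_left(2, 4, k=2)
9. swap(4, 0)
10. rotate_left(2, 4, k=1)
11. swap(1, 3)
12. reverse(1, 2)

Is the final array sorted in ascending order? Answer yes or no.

After 1 (reverse(1, 5)): [D, F, C, B, A, E]
After 2 (swap(0, 1)): [F, D, C, B, A, E]
After 3 (swap(5, 3)): [F, D, C, E, A, B]
After 4 (swap(4, 0)): [A, D, C, E, F, B]
After 5 (reverse(3, 5)): [A, D, C, B, F, E]
After 6 (swap(0, 5)): [E, D, C, B, F, A]
After 7 (rotate_left(2, 5, k=3)): [E, D, A, C, B, F]
After 8 (rotate_left(2, 4, k=2)): [E, D, B, A, C, F]
After 9 (swap(4, 0)): [C, D, B, A, E, F]
After 10 (rotate_left(2, 4, k=1)): [C, D, A, E, B, F]
After 11 (swap(1, 3)): [C, E, A, D, B, F]
After 12 (reverse(1, 2)): [C, A, E, D, B, F]

Answer: no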